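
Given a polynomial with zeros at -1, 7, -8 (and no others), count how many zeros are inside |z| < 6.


Step 1: Check each root:
  z = -1: |-1| = 1 < 6
  z = 7: |7| = 7 >= 6
  z = -8: |-8| = 8 >= 6
Step 2: Count = 1

1


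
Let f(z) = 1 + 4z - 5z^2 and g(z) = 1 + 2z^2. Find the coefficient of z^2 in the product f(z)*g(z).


Step 1: z^2 term in f*g comes from: (1)*(2z^2) + (4z)*(0) + (-5z^2)*(1)
Step 2: = 2 + 0 - 5
Step 3: = -3

-3


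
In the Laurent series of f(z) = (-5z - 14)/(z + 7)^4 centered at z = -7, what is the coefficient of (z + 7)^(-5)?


Step 1: Write the numerator in powers of (z + 7): -5z - 14 = -5(z + 7) + (-5*(-7) - 14) = -5(z + 7) + 21
Step 2: Divide by (z + 7)^4: f(z) = 21(z + 7)^(-4) - 5(z + 7)^(-3)
Step 3: This finite sum is the Laurent series of f about z = -7.
Step 4: Only the powers -4 and -3 appear, so the coefficient of (z + 7)^(-5) = 0

0


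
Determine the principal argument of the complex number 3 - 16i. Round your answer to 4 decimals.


Step 1: z = 3 - 16i
Step 2: arg(z) = atan2(-16, 3)
Step 3: arg(z) = -1.3854

-1.3854


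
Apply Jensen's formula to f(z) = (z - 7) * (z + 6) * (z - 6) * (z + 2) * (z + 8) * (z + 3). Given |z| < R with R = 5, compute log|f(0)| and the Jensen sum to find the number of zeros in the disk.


Jensen's formula: (1/2pi)*integral log|f(Re^it)|dt = log|f(0)| + sum_{|a_k|<R} log(R/|a_k|)
Step 1: f(0) = (-7) * 6 * (-6) * 2 * 8 * 3 = 12096
Step 2: log|f(0)| = log|7| + log|-6| + log|6| + log|-2| + log|-8| + log|-3| = 9.4006
Step 3: Zeros inside |z| < 5: -2, -3
Step 4: Jensen sum = log(5/2) + log(5/3) = 1.4271
Step 5: n(R) = number of terms in the Jensen sum = count of zeros inside |z| < 5 = 2

2


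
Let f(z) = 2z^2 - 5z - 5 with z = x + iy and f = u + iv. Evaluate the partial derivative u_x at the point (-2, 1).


Step 1: f(z) = 2(x+iy)^2 - 5(x+iy) - 5
Step 2: u = 2(x^2 - y^2) - 5x - 5
Step 3: u_x = 4x - 5
Step 4: At (-2, 1): u_x = -8 - 5 = -13

-13


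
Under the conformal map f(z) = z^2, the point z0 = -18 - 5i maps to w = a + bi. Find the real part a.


Step 1: z0 = -18 - 5i
Step 2: z0^2 = (-18)^2 - (-5)^2 + 180i
Step 3: real part = 324 - 25 = 299

299


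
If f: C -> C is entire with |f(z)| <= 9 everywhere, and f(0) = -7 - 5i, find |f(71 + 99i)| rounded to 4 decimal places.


Step 1: By Liouville's theorem, a bounded entire function is constant.
Step 2: f(z) = f(0) = -7 - 5i for all z.
Step 3: |f(w)| = |-7 - 5i| = sqrt(49 + 25)
Step 4: = 8.6023

8.6023


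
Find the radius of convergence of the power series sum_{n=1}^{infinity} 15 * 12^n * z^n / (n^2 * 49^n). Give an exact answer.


Step 1: General term a_n = 15 * 12^n / (n^2 * 49^n)
Step 2: By the root test, |a_n|^(1/n) = 15^(1/n) * 12 / (n^(2/n) * 49) -> 12/49 as n -> infinity (since 15^(1/n) -> 1 and n^(2/n) -> 1)
Step 3: R = 1/lim|a_n|^(1/n) = 49/12

49/12


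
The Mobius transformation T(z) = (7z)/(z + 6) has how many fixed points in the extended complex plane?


Step 1: Fixed points satisfy T(z) = z
Step 2: z^2 - z = 0
Step 3: Discriminant = (-1)^2 - 4*1*0 = 1
Step 4: Number of fixed points = 2

2


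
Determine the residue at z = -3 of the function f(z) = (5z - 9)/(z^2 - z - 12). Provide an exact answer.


Step 1: Q(z) = z^2 - z - 12 = (z + 3)(z - 4)
Step 2: Q'(z) = 2z - 1
Step 3: Q'(-3) = -7, P(-3) = -24
Step 4: Res = P(-3)/Q'(-3) = -24/(-7) = 24/7

24/7


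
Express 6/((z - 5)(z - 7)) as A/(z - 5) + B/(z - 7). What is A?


Step 1: Multiply both sides by (z - 5) and set z = 5
Step 2: A = 6 / (5 - 7)
Step 3: A = 6 / (-2)
Step 4: A = -3

-3


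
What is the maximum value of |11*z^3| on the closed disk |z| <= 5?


Step 1: On |z| = 5, |f(z)| = 11 * |z|^3 = 11 * 5^3
Step 2: By maximum modulus principle, maximum is on boundary.
Step 3: Maximum = 11 * 125 = 1375

1375


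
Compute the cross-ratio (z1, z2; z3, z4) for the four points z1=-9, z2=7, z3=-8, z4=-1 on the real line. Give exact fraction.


Step 1: (z1-z3)(z2-z4) = (-1) * 8 = -8
Step 2: (z1-z4)(z2-z3) = (-8) * 15 = -120
Step 3: Cross-ratio = 8/120 = 1/15

1/15


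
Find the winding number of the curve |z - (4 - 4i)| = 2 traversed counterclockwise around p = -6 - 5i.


Step 1: Center c = (4, -4), radius = 2
Step 2: |p - c|^2 = (-10)^2 + (-1)^2 = 101
Step 3: r^2 = 4
Step 4: |p-c| > r so winding number = 0

0


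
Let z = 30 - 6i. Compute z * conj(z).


Step 1: conj(z) = 30 + 6i
Step 2: z * conj(z) = 30^2 + (-6)^2
Step 3: = 900 + 36 = 936

936


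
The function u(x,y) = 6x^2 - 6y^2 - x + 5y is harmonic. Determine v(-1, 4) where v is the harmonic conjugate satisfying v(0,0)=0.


Step 1: v_x = -u_y = 12y - 5
Step 2: v_y = u_x = 12x - 1
Step 3: v = 12xy - 5x - y + C
Step 4: v(0,0) = 0 => C = 0
Step 5: v(-1, 4) = -47

-47


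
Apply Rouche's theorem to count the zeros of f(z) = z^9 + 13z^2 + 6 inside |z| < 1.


Step 1: On |z| = 1 the three terms have sizes |z^9| = 1^9 = 1, |13z^2| = 13*1^2 = 13, |6| = 6
Step 2: The dominant term is g(z) = 13z^2; let h(z) = z^9 + 6 so f = g + h
Step 3: On |z| = 1: |g| = 13 and |h| <= 1 + 6 = 7
Step 4: Since 13 > 7, |h| < |g| on |z| = 1, so by Rouche f has the same number of zeros as g inside |z| < 1
Step 5: g(z) = 13z^2 has 2 zeros (at the origin, multiplicity 2) inside |z| < 1. Answer = 2

2


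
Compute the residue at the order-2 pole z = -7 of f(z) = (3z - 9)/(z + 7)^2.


Step 1: Pole of order 2 at z = -7
Step 2: Res = lim d/dz [(z + 7)^2 * f(z)] as z -> -7
Step 3: (z + 7)^2 * f(z) = 3z - 9
Step 4: d/dz[3z - 9] = 3

3


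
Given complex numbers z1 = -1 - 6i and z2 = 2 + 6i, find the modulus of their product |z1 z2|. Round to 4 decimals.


Step 1: |z1| = sqrt((-1)^2 + (-6)^2) = sqrt(37)
Step 2: |z2| = sqrt(2^2 + 6^2) = sqrt(40)
Step 3: |z1*z2| = |z1|*|z2| = sqrt(37) * sqrt(40) = sqrt(37 * 40) = sqrt(1480)
Step 4: = 38.4708

38.4708


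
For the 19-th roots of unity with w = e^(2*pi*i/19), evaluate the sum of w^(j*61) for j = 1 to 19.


Step 1: The sum sum_{j=1}^{n} w^(k*j) equals n if n | k, else 0.
Step 2: Here n = 19, k = 61
Step 3: Does n divide k? 19 | 61 -> False
Step 4: Sum = 0

0


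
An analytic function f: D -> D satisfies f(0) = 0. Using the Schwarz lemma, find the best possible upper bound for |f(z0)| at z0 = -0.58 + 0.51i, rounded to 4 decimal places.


Step 1: Schwarz lemma: if f: D -> D is analytic with f(0) = 0, then |f(z)| <= |z| for all z in D, and this is sharp (f(z) = z).
Step 2: |z0|^2 = (-0.58)^2 + 0.51^2 = 0.5965
Step 3: |z0| = sqrt(0.5965) = 0.772334
Step 4: Best bound = |z0| = 0.7723

0.7723


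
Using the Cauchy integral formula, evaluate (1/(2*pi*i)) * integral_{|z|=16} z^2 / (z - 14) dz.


Step 1: f(z) = z^2, a = 14 is inside |z| = 16
Step 2: By Cauchy integral formula: (1/(2pi*i)) * integral = f(a)
Step 3: f(14) = 14^2 = 196

196


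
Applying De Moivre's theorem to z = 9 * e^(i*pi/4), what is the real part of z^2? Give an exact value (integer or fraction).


Step 1: By De Moivre's theorem, z^2 = 9^2 * e^(i*2*pi/4) = 81 * (cos(pi/2) + i*sin(pi/2))
Step 2: |z|^2 = 9^2 = 81
Step 3: The angle pi/2 already lies in [0, 2*pi)
Step 4: cos(pi/2) = 0
Step 5: Re(z^2) = 81 * 0 = 0

0


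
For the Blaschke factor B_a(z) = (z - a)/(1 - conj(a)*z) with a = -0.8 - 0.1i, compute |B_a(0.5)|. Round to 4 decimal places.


Step 1: Numerator z0 - a = 0.5 - (-0.8 - 0.1i) = 1.3 + 0.1i
Step 2: Denominator 1 - conj(a)*z0 = 1 - (-0.8 + 0.1i)*0.5 = 1.4 - 0.05i
Step 3: |z0 - a|^2 = 1.3^2 + 0.1^2 = 1.7; |1 - conj(a)*z0|^2 = 1.4^2 + (-0.05)^2 = 1.9625
Step 4: |B_a(0.5)| = sqrt(1.7 / 1.9625) = sqrt(0.866242)
Step 5: = 0.9307

0.9307


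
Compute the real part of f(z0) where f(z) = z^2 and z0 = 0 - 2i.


Step 1: z0 = 0 - 2i
Step 2: z0^2 = 0^2 - (-2)^2 + 0i
Step 3: real part = 0 - 4 = -4

-4


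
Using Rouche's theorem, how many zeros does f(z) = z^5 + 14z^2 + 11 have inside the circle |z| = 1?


Step 1: On |z| = 1 the three terms have sizes |z^5| = 1^5 = 1, |14z^2| = 14*1^2 = 14, |11| = 11
Step 2: The dominant term is g(z) = 14z^2; let h(z) = z^5 + 11 so f = g + h
Step 3: On |z| = 1: |g| = 14 and |h| <= 1 + 11 = 12
Step 4: Since 14 > 12, |h| < |g| on |z| = 1, so by Rouche f has the same number of zeros as g inside |z| < 1
Step 5: g(z) = 14z^2 has 2 zeros (at the origin, multiplicity 2) inside |z| < 1. Answer = 2

2


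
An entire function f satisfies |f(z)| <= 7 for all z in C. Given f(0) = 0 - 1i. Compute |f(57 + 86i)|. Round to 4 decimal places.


Step 1: By Liouville's theorem, a bounded entire function is constant.
Step 2: f(z) = f(0) = 0 - 1i for all z.
Step 3: |f(w)| = |0 - 1i| = sqrt(0 + 1)
Step 4: = 1.0

1.0


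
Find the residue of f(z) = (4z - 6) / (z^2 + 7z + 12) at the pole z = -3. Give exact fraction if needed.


Step 1: Q(z) = z^2 + 7z + 12 = (z + 3)(z + 4)
Step 2: Q'(z) = 2z + 7
Step 3: Q'(-3) = 1, P(-3) = -18
Step 4: Res = P(-3)/Q'(-3) = -18/1 = -18

-18


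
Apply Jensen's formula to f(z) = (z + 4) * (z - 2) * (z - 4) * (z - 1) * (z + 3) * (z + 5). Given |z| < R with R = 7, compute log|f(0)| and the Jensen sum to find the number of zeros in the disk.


Jensen's formula: (1/2pi)*integral log|f(Re^it)|dt = log|f(0)| + sum_{|a_k|<R} log(R/|a_k|)
Step 1: f(0) = 4 * (-2) * (-4) * (-1) * 3 * 5 = -480
Step 2: log|f(0)| = log|-4| + log|2| + log|4| + log|1| + log|-3| + log|-5| = 6.1738
Step 3: Zeros inside |z| < 7: -4, 2, 4, 1, -3, -5
Step 4: Jensen sum = log(7/4) + log(7/2) + log(7/4) + log(7/1) + log(7/3) + log(7/5) = 5.5017
Step 5: n(R) = number of terms in the Jensen sum = count of zeros inside |z| < 7 = 6

6


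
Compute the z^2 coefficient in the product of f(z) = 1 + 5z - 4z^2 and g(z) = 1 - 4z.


Step 1: z^2 term in f*g comes from: (1)*(0) + (5z)*(-4z) + (-4z^2)*(1)
Step 2: = 0 - 20 - 4
Step 3: = -24

-24


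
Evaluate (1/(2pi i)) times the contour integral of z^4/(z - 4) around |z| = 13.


Step 1: f(z) = z^4, a = 4 is inside |z| = 13
Step 2: By Cauchy integral formula: (1/(2pi*i)) * integral = f(a)
Step 3: f(4) = 4^4 = 256

256


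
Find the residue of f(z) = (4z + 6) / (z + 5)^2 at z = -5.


Step 1: Pole of order 2 at z = -5
Step 2: Res = lim d/dz [(z + 5)^2 * f(z)] as z -> -5
Step 3: (z + 5)^2 * f(z) = 4z + 6
Step 4: d/dz[4z + 6] = 4

4


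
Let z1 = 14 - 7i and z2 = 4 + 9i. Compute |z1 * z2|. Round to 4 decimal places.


Step 1: |z1| = sqrt(14^2 + (-7)^2) = sqrt(245)
Step 2: |z2| = sqrt(4^2 + 9^2) = sqrt(97)
Step 3: |z1*z2| = |z1|*|z2| = sqrt(245) * sqrt(97) = sqrt(245 * 97) = sqrt(23765)
Step 4: = 154.159

154.159


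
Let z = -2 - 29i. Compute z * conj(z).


Step 1: conj(z) = -2 + 29i
Step 2: z * conj(z) = (-2)^2 + (-29)^2
Step 3: = 4 + 841 = 845

845


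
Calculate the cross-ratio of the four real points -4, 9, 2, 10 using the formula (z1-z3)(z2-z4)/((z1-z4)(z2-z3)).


Step 1: (z1-z3)(z2-z4) = (-6) * (-1) = 6
Step 2: (z1-z4)(z2-z3) = (-14) * 7 = -98
Step 3: Cross-ratio = -6/98 = -3/49

-3/49


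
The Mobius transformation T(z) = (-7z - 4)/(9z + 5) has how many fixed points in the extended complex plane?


Step 1: Fixed points satisfy T(z) = z
Step 2: 9z^2 + 12z + 4 = 0
Step 3: Discriminant = 12^2 - 4*9*4 = 0
Step 4: Number of fixed points = 1

1


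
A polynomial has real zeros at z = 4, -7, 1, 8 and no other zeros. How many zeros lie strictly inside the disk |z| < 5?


Step 1: Check each root:
  z = 4: |4| = 4 < 5
  z = -7: |-7| = 7 >= 5
  z = 1: |1| = 1 < 5
  z = 8: |8| = 8 >= 5
Step 2: Count = 2

2


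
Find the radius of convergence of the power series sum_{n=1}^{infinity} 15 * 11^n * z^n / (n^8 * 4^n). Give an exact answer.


Step 1: General term a_n = 15 * 11^n / (n^8 * 4^n)
Step 2: By the root test, |a_n|^(1/n) = 15^(1/n) * 11 / (n^(8/n) * 4) -> 11/4 as n -> infinity (since 15^(1/n) -> 1 and n^(8/n) -> 1)
Step 3: R = 1/lim|a_n|^(1/n) = 4/11

4/11


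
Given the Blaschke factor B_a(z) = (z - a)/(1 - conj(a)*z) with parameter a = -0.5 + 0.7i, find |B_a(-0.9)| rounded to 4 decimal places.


Step 1: Numerator z0 - a = -0.9 - (-0.5 + 0.7i) = -0.4 - 0.7i
Step 2: Denominator 1 - conj(a)*z0 = 1 - (-0.5 - 0.7i)*(-0.9) = 0.55 - 0.63i
Step 3: |z0 - a|^2 = (-0.4)^2 + (-0.7)^2 = 0.65; |1 - conj(a)*z0|^2 = 0.55^2 + (-0.63)^2 = 0.6994
Step 4: |B_a(-0.9)| = sqrt(0.65 / 0.6994) = sqrt(0.929368)
Step 5: = 0.964

0.964


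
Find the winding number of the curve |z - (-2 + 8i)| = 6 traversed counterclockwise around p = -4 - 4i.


Step 1: Center c = (-2, 8), radius = 6
Step 2: |p - c|^2 = (-2)^2 + (-12)^2 = 148
Step 3: r^2 = 36
Step 4: |p-c| > r so winding number = 0

0


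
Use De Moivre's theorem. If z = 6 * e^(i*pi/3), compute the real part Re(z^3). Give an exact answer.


Step 1: By De Moivre's theorem, z^3 = 6^3 * e^(i*3*pi/3) = 216 * (cos(pi) + i*sin(pi))
Step 2: |z|^3 = 6^3 = 216
Step 3: The angle pi already lies in [0, 2*pi)
Step 4: cos(pi) = -1
Step 5: Re(z^3) = 216 * (-1) = -216

-216


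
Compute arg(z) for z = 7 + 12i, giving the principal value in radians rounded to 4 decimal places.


Step 1: z = 7 + 12i
Step 2: arg(z) = atan2(12, 7)
Step 3: arg(z) = 1.0427

1.0427


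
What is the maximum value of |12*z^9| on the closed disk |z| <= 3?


Step 1: On |z| = 3, |f(z)| = 12 * |z|^9 = 12 * 3^9
Step 2: By maximum modulus principle, maximum is on boundary.
Step 3: Maximum = 12 * 19683 = 236196

236196


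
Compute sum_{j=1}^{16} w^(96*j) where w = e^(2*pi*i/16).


Step 1: The sum sum_{j=1}^{n} w^(k*j) equals n if n | k, else 0.
Step 2: Here n = 16, k = 96
Step 3: Does n divide k? 16 | 96 -> True
Step 4: Sum = 16

16


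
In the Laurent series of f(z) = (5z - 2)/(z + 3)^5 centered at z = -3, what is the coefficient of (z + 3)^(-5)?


Step 1: Write the numerator in powers of (z + 3): 5z - 2 = 5(z + 3) + (5*(-3) - 2) = 5(z + 3) - 17
Step 2: Divide by (z + 3)^5: f(z) = -17(z + 3)^(-5) + 5(z + 3)^(-4)
Step 3: This finite sum is the Laurent series of f about z = -3.
Step 4: Coefficient of (z + 3)^(-5) = 5*(-3) - 2 = -17

-17


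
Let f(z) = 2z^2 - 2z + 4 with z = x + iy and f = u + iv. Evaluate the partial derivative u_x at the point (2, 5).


Step 1: f(z) = 2(x+iy)^2 - 2(x+iy) + 4
Step 2: u = 2(x^2 - y^2) - 2x + 4
Step 3: u_x = 4x - 2
Step 4: At (2, 5): u_x = 8 - 2 = 6

6


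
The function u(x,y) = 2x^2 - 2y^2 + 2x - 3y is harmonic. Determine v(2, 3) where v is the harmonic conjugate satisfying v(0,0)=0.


Step 1: v_x = -u_y = 4y + 3
Step 2: v_y = u_x = 4x + 2
Step 3: v = 4xy + 3x + 2y + C
Step 4: v(0,0) = 0 => C = 0
Step 5: v(2, 3) = 36

36


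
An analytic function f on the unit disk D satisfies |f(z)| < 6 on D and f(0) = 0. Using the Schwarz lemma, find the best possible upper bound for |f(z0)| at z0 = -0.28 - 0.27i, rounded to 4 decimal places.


Step 1: g = f/6 maps D -> D with g(0) = 0, so by the Schwarz lemma |g(z)| <= |z|, i.e. |f(z)| <= 6|z|; this is sharp (f(z) = 6z).
Step 2: |z0|^2 = (-0.28)^2 + (-0.27)^2 = 0.1513
Step 3: |z0| = sqrt(0.1513) = 0.388973
Step 4: Best bound = 6 * |z0| = 6 * 0.388973 = 2.3338

2.3338


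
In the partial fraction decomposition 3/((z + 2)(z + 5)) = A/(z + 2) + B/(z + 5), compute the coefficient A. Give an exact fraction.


Step 1: Multiply both sides by (z + 2) and set z = -2
Step 2: A = 3 / (-2 + 5)
Step 3: A = 3 / 3
Step 4: A = 1

1


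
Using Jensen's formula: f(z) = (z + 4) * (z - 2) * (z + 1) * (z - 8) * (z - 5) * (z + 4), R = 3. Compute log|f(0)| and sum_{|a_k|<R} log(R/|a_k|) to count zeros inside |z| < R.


Jensen's formula: (1/2pi)*integral log|f(Re^it)|dt = log|f(0)| + sum_{|a_k|<R} log(R/|a_k|)
Step 1: f(0) = 4 * (-2) * 1 * (-8) * (-5) * 4 = -1280
Step 2: log|f(0)| = log|-4| + log|2| + log|-1| + log|8| + log|5| + log|-4| = 7.1546
Step 3: Zeros inside |z| < 3: 2, -1
Step 4: Jensen sum = log(3/2) + log(3/1) = 1.5041
Step 5: n(R) = number of terms in the Jensen sum = count of zeros inside |z| < 3 = 2

2


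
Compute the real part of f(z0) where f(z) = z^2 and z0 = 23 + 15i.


Step 1: z0 = 23 + 15i
Step 2: z0^2 = 23^2 - 15^2 + 690i
Step 3: real part = 529 - 225 = 304

304


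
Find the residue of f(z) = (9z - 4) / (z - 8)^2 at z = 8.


Step 1: Pole of order 2 at z = 8
Step 2: Res = lim d/dz [(z - 8)^2 * f(z)] as z -> 8
Step 3: (z - 8)^2 * f(z) = 9z - 4
Step 4: d/dz[9z - 4] = 9

9


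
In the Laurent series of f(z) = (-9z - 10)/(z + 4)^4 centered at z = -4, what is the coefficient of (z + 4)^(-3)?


Step 1: Write the numerator in powers of (z + 4): -9z - 10 = -9(z + 4) + (-9*(-4) - 10) = -9(z + 4) + 26
Step 2: Divide by (z + 4)^4: f(z) = 26(z + 4)^(-4) - 9(z + 4)^(-3)
Step 3: This finite sum is the Laurent series of f about z = -4.
Step 4: Coefficient of (z + 4)^(-3) = coefficient of (z + 4) in the re-centred numerator = -9

-9


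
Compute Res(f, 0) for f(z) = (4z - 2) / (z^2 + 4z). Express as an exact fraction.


Step 1: Q(z) = z^2 + 4z = (z)(z + 4)
Step 2: Q'(z) = 2z + 4
Step 3: Q'(0) = 4, P(0) = -2
Step 4: Res = P(0)/Q'(0) = -2/4 = -1/2

-1/2


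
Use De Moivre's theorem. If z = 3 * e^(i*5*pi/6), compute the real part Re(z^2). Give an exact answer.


Step 1: By De Moivre's theorem, z^2 = 3^2 * e^(i*2*5*pi/6) = 9 * (cos(5*pi/3) + i*sin(5*pi/3))
Step 2: |z|^2 = 3^2 = 9
Step 3: The angle 5*pi/3 already lies in [0, 2*pi)
Step 4: cos(5*pi/3) = 1/2
Step 5: Re(z^2) = 9 * 1/2 = 9/2

9/2


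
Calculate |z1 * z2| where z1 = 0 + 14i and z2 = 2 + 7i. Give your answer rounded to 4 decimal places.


Step 1: |z1| = sqrt(0^2 + 14^2) = sqrt(196)
Step 2: |z2| = sqrt(2^2 + 7^2) = sqrt(53)
Step 3: |z1*z2| = |z1|*|z2| = sqrt(196) * sqrt(53) = sqrt(196 * 53) = sqrt(10388)
Step 4: = 101.9215

101.9215


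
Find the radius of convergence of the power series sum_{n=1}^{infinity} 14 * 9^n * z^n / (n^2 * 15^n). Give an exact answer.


Step 1: General term a_n = 14 * 9^n / (n^2 * 15^n)
Step 2: By the root test, |a_n|^(1/n) = 14^(1/n) * 9 / (n^(2/n) * 15) -> 9/15 as n -> infinity (since 14^(1/n) -> 1 and n^(2/n) -> 1)
Step 3: R = 1/lim|a_n|^(1/n) = 15/9 = 5/3

5/3


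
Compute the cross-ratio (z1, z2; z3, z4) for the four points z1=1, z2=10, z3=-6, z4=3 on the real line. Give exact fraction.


Step 1: (z1-z3)(z2-z4) = 7 * 7 = 49
Step 2: (z1-z4)(z2-z3) = (-2) * 16 = -32
Step 3: Cross-ratio = -49/32 = -49/32

-49/32


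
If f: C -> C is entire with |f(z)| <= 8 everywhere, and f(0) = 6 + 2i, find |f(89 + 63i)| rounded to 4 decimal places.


Step 1: By Liouville's theorem, a bounded entire function is constant.
Step 2: f(z) = f(0) = 6 + 2i for all z.
Step 3: |f(w)| = |6 + 2i| = sqrt(36 + 4)
Step 4: = 6.3246

6.3246


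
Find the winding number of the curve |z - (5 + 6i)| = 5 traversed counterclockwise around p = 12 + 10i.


Step 1: Center c = (5, 6), radius = 5
Step 2: |p - c|^2 = 7^2 + 4^2 = 65
Step 3: r^2 = 25
Step 4: |p-c| > r so winding number = 0

0


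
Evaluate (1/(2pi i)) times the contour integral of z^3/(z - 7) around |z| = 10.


Step 1: f(z) = z^3, a = 7 is inside |z| = 10
Step 2: By Cauchy integral formula: (1/(2pi*i)) * integral = f(a)
Step 3: f(7) = 7^3 = 343

343


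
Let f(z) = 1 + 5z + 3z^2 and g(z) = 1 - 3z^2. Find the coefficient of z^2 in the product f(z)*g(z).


Step 1: z^2 term in f*g comes from: (1)*(-3z^2) + (5z)*(0) + (3z^2)*(1)
Step 2: = -3 + 0 + 3
Step 3: = 0

0


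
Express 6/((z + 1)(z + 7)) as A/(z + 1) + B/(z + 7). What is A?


Step 1: Multiply both sides by (z + 1) and set z = -1
Step 2: A = 6 / (-1 + 7)
Step 3: A = 6 / 6
Step 4: A = 1

1


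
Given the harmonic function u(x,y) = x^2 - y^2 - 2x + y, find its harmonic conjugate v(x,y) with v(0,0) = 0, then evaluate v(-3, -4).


Step 1: v_x = -u_y = 2y - 1
Step 2: v_y = u_x = 2x - 2
Step 3: v = 2xy - x - 2y + C
Step 4: v(0,0) = 0 => C = 0
Step 5: v(-3, -4) = 35

35


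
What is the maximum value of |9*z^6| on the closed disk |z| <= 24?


Step 1: On |z| = 24, |f(z)| = 9 * |z|^6 = 9 * 24^6
Step 2: By maximum modulus principle, maximum is on boundary.
Step 3: Maximum = 9 * 191102976 = 1719926784

1719926784


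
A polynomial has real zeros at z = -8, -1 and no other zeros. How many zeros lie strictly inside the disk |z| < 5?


Step 1: Check each root:
  z = -8: |-8| = 8 >= 5
  z = -1: |-1| = 1 < 5
Step 2: Count = 1

1


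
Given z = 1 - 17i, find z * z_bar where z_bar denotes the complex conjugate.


Step 1: conj(z) = 1 + 17i
Step 2: z * conj(z) = 1^2 + (-17)^2
Step 3: = 1 + 289 = 290

290


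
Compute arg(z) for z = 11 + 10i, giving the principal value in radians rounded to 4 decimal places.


Step 1: z = 11 + 10i
Step 2: arg(z) = atan2(10, 11)
Step 3: arg(z) = 0.7378

0.7378


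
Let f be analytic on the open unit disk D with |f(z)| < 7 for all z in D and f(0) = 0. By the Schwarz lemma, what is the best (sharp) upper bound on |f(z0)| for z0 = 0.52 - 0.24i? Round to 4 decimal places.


Step 1: g = f/7 maps D -> D with g(0) = 0, so by the Schwarz lemma |g(z)| <= |z|, i.e. |f(z)| <= 7|z|; this is sharp (f(z) = 7z).
Step 2: |z0|^2 = 0.52^2 + (-0.24)^2 = 0.328
Step 3: |z0| = sqrt(0.328) = 0.572713
Step 4: Best bound = 7 * |z0| = 7 * 0.572713 = 4.009

4.009


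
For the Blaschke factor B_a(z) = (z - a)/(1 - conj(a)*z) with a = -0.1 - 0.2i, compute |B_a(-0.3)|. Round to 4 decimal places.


Step 1: Numerator z0 - a = -0.3 - (-0.1 - 0.2i) = -0.2 + 0.2i
Step 2: Denominator 1 - conj(a)*z0 = 1 - (-0.1 + 0.2i)*(-0.3) = 0.97 + 0.06i
Step 3: |z0 - a|^2 = (-0.2)^2 + 0.2^2 = 0.08; |1 - conj(a)*z0|^2 = 0.97^2 + 0.06^2 = 0.9445
Step 4: |B_a(-0.3)| = sqrt(0.08 / 0.9445) = sqrt(0.084701)
Step 5: = 0.291

0.291


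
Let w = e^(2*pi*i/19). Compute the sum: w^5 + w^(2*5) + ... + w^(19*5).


Step 1: The sum sum_{j=1}^{n} w^(k*j) equals n if n | k, else 0.
Step 2: Here n = 19, k = 5
Step 3: Does n divide k? 19 | 5 -> False
Step 4: Sum = 0

0


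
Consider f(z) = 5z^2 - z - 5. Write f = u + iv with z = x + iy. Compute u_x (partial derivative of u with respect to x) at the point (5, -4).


Step 1: f(z) = 5(x+iy)^2 - (x+iy) - 5
Step 2: u = 5(x^2 - y^2) - x - 5
Step 3: u_x = 10x - 1
Step 4: At (5, -4): u_x = 50 - 1 = 49

49


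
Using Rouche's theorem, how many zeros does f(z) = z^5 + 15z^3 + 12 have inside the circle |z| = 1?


Step 1: On |z| = 1 the three terms have sizes |z^5| = 1^5 = 1, |15z^3| = 15*1^3 = 15, |12| = 12
Step 2: The dominant term is g(z) = 15z^3; let h(z) = z^5 + 12 so f = g + h
Step 3: On |z| = 1: |g| = 15 and |h| <= 1 + 12 = 13
Step 4: Since 15 > 13, |h| < |g| on |z| = 1, so by Rouche f has the same number of zeros as g inside |z| < 1
Step 5: g(z) = 15z^3 has 3 zeros (at the origin, multiplicity 3) inside |z| < 1. Answer = 3

3


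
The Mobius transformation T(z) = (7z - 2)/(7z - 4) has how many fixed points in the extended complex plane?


Step 1: Fixed points satisfy T(z) = z
Step 2: 7z^2 - 11z + 2 = 0
Step 3: Discriminant = (-11)^2 - 4*7*2 = 65
Step 4: Number of fixed points = 2

2


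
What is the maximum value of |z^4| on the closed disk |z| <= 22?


Step 1: On |z| = 22, |f(z)| = |z|^4 = 22^4
Step 2: By maximum modulus principle, maximum is on boundary.
Step 3: Maximum = 234256 = 234256

234256


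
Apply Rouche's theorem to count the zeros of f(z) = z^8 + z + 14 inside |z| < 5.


Step 1: On |z| = 5 the three terms have sizes |z^8| = 5^8 = 390625, |z| = 5, |14| = 14
Step 2: The dominant term is g(z) = z^8; let h(z) = z + 14 so f = g + h
Step 3: On |z| = 5: |g| = 390625 and |h| <= 5 + 14 = 19
Step 4: Since 390625 > 19, |h| < |g| on |z| = 5, so by Rouche f has the same number of zeros as g inside |z| < 5
Step 5: g(z) = z^8 has 8 zeros (all at the origin) inside |z| < 5. Answer = 8

8


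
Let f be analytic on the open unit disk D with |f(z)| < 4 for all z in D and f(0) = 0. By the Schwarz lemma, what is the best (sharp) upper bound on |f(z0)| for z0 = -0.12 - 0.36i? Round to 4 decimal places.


Step 1: g = f/4 maps D -> D with g(0) = 0, so by the Schwarz lemma |g(z)| <= |z|, i.e. |f(z)| <= 4|z|; this is sharp (f(z) = 4z).
Step 2: |z0|^2 = (-0.12)^2 + (-0.36)^2 = 0.144
Step 3: |z0| = sqrt(0.144) = 0.379473
Step 4: Best bound = 4 * |z0| = 4 * 0.379473 = 1.5179

1.5179


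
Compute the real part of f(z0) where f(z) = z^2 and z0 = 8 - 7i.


Step 1: z0 = 8 - 7i
Step 2: z0^2 = 8^2 - (-7)^2 - 112i
Step 3: real part = 64 - 49 = 15

15


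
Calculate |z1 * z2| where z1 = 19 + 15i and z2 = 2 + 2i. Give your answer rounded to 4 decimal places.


Step 1: |z1| = sqrt(19^2 + 15^2) = sqrt(586)
Step 2: |z2| = sqrt(2^2 + 2^2) = sqrt(8)
Step 3: |z1*z2| = |z1|*|z2| = sqrt(586) * sqrt(8) = sqrt(586 * 8) = sqrt(4688)
Step 4: = 68.469

68.469


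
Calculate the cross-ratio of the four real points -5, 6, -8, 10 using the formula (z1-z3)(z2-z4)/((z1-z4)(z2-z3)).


Step 1: (z1-z3)(z2-z4) = 3 * (-4) = -12
Step 2: (z1-z4)(z2-z3) = (-15) * 14 = -210
Step 3: Cross-ratio = 12/210 = 2/35

2/35


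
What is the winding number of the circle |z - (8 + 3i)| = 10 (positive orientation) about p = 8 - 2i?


Step 1: Center c = (8, 3), radius = 10
Step 2: |p - c|^2 = 0^2 + (-5)^2 = 25
Step 3: r^2 = 100
Step 4: |p-c| < r so winding number = 1

1


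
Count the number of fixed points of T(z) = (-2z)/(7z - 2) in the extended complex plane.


Step 1: Fixed points satisfy T(z) = z
Step 2: 7z^2 = 0
Step 3: Discriminant = 0^2 - 4*7*0 = 0
Step 4: Number of fixed points = 1

1


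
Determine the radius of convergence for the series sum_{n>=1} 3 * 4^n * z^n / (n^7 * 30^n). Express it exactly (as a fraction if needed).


Step 1: General term a_n = 3 * 4^n / (n^7 * 30^n)
Step 2: By the root test, |a_n|^(1/n) = 3^(1/n) * 4 / (n^(7/n) * 30) -> 4/30 as n -> infinity (since 3^(1/n) -> 1 and n^(7/n) -> 1)
Step 3: R = 1/lim|a_n|^(1/n) = 30/4 = 15/2

15/2


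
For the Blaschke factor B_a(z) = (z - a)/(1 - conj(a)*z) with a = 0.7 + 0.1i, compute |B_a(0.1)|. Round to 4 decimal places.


Step 1: Numerator z0 - a = 0.1 - (0.7 + 0.1i) = -0.6 - 0.1i
Step 2: Denominator 1 - conj(a)*z0 = 1 - (0.7 - 0.1i)*0.1 = 0.93 + 0.01i
Step 3: |z0 - a|^2 = (-0.6)^2 + (-0.1)^2 = 0.37; |1 - conj(a)*z0|^2 = 0.93^2 + 0.01^2 = 0.865
Step 4: |B_a(0.1)| = sqrt(0.37 / 0.865) = sqrt(0.427746)
Step 5: = 0.654

0.654


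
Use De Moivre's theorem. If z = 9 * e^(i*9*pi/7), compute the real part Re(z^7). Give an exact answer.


Step 1: By De Moivre's theorem, z^7 = 9^7 * e^(i*7*9*pi/7) = 4782969 * (cos(9*pi) + i*sin(9*pi))
Step 2: |z|^7 = 9^7 = 4782969
Step 3: Reduce the angle mod 2*pi: 9*pi - 8*pi = pi
Step 4: cos(pi) = -1
Step 5: Re(z^7) = 4782969 * (-1) = -4782969

-4782969


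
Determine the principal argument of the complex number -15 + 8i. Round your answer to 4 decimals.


Step 1: z = -15 + 8i
Step 2: arg(z) = atan2(8, -15)
Step 3: arg(z) = 2.6516

2.6516


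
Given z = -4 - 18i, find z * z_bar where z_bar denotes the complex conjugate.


Step 1: conj(z) = -4 + 18i
Step 2: z * conj(z) = (-4)^2 + (-18)^2
Step 3: = 16 + 324 = 340

340


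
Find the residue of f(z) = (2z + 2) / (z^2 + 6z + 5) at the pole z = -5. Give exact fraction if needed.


Step 1: Q(z) = z^2 + 6z + 5 = (z + 5)(z + 1)
Step 2: Q'(z) = 2z + 6
Step 3: Q'(-5) = -4, P(-5) = -8
Step 4: Res = P(-5)/Q'(-5) = -8/(-4) = 2

2


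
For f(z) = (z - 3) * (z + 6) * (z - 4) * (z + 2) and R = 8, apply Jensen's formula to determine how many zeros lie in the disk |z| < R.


Jensen's formula: (1/2pi)*integral log|f(Re^it)|dt = log|f(0)| + sum_{|a_k|<R} log(R/|a_k|)
Step 1: f(0) = (-3) * 6 * (-4) * 2 = 144
Step 2: log|f(0)| = log|3| + log|-6| + log|4| + log|-2| = 4.9698
Step 3: Zeros inside |z| < 8: 3, -6, 4, -2
Step 4: Jensen sum = log(8/3) + log(8/6) + log(8/4) + log(8/2) = 3.348
Step 5: n(R) = number of terms in the Jensen sum = count of zeros inside |z| < 8 = 4

4


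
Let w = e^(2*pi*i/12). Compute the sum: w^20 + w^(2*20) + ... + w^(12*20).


Step 1: The sum sum_{j=1}^{n} w^(k*j) equals n if n | k, else 0.
Step 2: Here n = 12, k = 20
Step 3: Does n divide k? 12 | 20 -> False
Step 4: Sum = 0

0


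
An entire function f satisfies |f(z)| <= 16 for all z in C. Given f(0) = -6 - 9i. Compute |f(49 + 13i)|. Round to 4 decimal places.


Step 1: By Liouville's theorem, a bounded entire function is constant.
Step 2: f(z) = f(0) = -6 - 9i for all z.
Step 3: |f(w)| = |-6 - 9i| = sqrt(36 + 81)
Step 4: = 10.8167

10.8167


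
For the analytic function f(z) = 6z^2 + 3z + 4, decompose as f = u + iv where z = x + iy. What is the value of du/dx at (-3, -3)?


Step 1: f(z) = 6(x+iy)^2 + 3(x+iy) + 4
Step 2: u = 6(x^2 - y^2) + 3x + 4
Step 3: u_x = 12x + 3
Step 4: At (-3, -3): u_x = -36 + 3 = -33

-33


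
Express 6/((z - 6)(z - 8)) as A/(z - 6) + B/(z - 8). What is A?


Step 1: Multiply both sides by (z - 6) and set z = 6
Step 2: A = 6 / (6 - 8)
Step 3: A = 6 / (-2)
Step 4: A = -3

-3


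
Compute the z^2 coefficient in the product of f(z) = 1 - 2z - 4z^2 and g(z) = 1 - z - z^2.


Step 1: z^2 term in f*g comes from: (1)*(-z^2) + (-2z)*(-z) + (-4z^2)*(1)
Step 2: = -1 + 2 - 4
Step 3: = -3

-3


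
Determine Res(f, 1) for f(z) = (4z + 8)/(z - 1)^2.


Step 1: Pole of order 2 at z = 1
Step 2: Res = lim d/dz [(z - 1)^2 * f(z)] as z -> 1
Step 3: (z - 1)^2 * f(z) = 4z + 8
Step 4: d/dz[4z + 8] = 4

4


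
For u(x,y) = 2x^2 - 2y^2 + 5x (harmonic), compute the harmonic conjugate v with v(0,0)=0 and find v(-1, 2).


Step 1: v_x = -u_y = 4y + 0
Step 2: v_y = u_x = 4x + 5
Step 3: v = 4xy + 5y + C
Step 4: v(0,0) = 0 => C = 0
Step 5: v(-1, 2) = 2

2


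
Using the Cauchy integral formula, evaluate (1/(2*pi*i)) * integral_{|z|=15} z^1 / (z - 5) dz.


Step 1: f(z) = z^1, a = 5 is inside |z| = 15
Step 2: By Cauchy integral formula: (1/(2pi*i)) * integral = f(a)
Step 3: f(5) = 5^1 = 5

5


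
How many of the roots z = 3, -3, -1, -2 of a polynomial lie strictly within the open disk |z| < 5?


Step 1: Check each root:
  z = 3: |3| = 3 < 5
  z = -3: |-3| = 3 < 5
  z = -1: |-1| = 1 < 5
  z = -2: |-2| = 2 < 5
Step 2: Count = 4

4


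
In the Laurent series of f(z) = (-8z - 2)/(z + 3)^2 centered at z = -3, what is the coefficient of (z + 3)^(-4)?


Step 1: Write the numerator in powers of (z + 3): -8z - 2 = -8(z + 3) + (-8*(-3) - 2) = -8(z + 3) + 22
Step 2: Divide by (z + 3)^2: f(z) = 22(z + 3)^(-2) - 8(z + 3)^(-1)
Step 3: This finite sum is the Laurent series of f about z = -3.
Step 4: Only the powers -2 and -1 appear, so the coefficient of (z + 3)^(-4) = 0

0


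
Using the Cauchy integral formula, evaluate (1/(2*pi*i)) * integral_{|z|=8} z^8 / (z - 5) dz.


Step 1: f(z) = z^8, a = 5 is inside |z| = 8
Step 2: By Cauchy integral formula: (1/(2pi*i)) * integral = f(a)
Step 3: f(5) = 5^8 = 390625

390625


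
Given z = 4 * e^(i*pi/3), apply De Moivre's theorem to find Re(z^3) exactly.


Step 1: By De Moivre's theorem, z^3 = 4^3 * e^(i*3*pi/3) = 64 * (cos(pi) + i*sin(pi))
Step 2: |z|^3 = 4^3 = 64
Step 3: The angle pi already lies in [0, 2*pi)
Step 4: cos(pi) = -1
Step 5: Re(z^3) = 64 * (-1) = -64

-64


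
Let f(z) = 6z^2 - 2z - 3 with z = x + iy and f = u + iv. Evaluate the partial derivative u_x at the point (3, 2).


Step 1: f(z) = 6(x+iy)^2 - 2(x+iy) - 3
Step 2: u = 6(x^2 - y^2) - 2x - 3
Step 3: u_x = 12x - 2
Step 4: At (3, 2): u_x = 36 - 2 = 34

34


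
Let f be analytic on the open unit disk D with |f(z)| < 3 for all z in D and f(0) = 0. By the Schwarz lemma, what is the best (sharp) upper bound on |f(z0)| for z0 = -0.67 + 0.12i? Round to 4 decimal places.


Step 1: g = f/3 maps D -> D with g(0) = 0, so by the Schwarz lemma |g(z)| <= |z|, i.e. |f(z)| <= 3|z|; this is sharp (f(z) = 3z).
Step 2: |z0|^2 = (-0.67)^2 + 0.12^2 = 0.4633
Step 3: |z0| = sqrt(0.4633) = 0.680661
Step 4: Best bound = 3 * |z0| = 3 * 0.680661 = 2.042

2.042


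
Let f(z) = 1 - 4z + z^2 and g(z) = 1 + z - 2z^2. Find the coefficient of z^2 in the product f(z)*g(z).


Step 1: z^2 term in f*g comes from: (1)*(-2z^2) + (-4z)*(z) + (z^2)*(1)
Step 2: = -2 - 4 + 1
Step 3: = -5

-5


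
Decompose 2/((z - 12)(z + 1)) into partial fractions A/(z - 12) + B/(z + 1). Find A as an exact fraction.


Step 1: Multiply both sides by (z - 12) and set z = 12
Step 2: A = 2 / (12 + 1)
Step 3: A = 2 / 13
Step 4: A = 2/13

2/13


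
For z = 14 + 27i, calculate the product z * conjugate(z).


Step 1: conj(z) = 14 - 27i
Step 2: z * conj(z) = 14^2 + 27^2
Step 3: = 196 + 729 = 925

925


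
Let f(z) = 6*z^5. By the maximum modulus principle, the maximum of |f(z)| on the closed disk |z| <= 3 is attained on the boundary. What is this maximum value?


Step 1: On |z| = 3, |f(z)| = 6 * |z|^5 = 6 * 3^5
Step 2: By maximum modulus principle, maximum is on boundary.
Step 3: Maximum = 6 * 243 = 1458

1458


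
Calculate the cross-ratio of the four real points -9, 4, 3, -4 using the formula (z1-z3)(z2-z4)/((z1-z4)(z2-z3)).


Step 1: (z1-z3)(z2-z4) = (-12) * 8 = -96
Step 2: (z1-z4)(z2-z3) = (-5) * 1 = -5
Step 3: Cross-ratio = 96/5 = 96/5

96/5


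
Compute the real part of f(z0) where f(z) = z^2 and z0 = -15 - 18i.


Step 1: z0 = -15 - 18i
Step 2: z0^2 = (-15)^2 - (-18)^2 + 540i
Step 3: real part = 225 - 324 = -99

-99


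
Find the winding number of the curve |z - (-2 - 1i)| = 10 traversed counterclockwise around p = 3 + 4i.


Step 1: Center c = (-2, -1), radius = 10
Step 2: |p - c|^2 = 5^2 + 5^2 = 50
Step 3: r^2 = 100
Step 4: |p-c| < r so winding number = 1

1


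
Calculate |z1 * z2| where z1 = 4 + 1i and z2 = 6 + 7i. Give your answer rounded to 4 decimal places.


Step 1: |z1| = sqrt(4^2 + 1^2) = sqrt(17)
Step 2: |z2| = sqrt(6^2 + 7^2) = sqrt(85)
Step 3: |z1*z2| = |z1|*|z2| = sqrt(17) * sqrt(85) = sqrt(17 * 85) = sqrt(1445)
Step 4: = 38.0132

38.0132


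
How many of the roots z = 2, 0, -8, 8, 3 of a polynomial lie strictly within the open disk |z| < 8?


Step 1: Check each root:
  z = 2: |2| = 2 < 8
  z = 0: |0| = 0 < 8
  z = -8: |-8| = 8 >= 8
  z = 8: |8| = 8 >= 8
  z = 3: |3| = 3 < 8
Step 2: Count = 3

3


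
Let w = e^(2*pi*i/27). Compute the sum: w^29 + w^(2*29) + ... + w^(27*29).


Step 1: The sum sum_{j=1}^{n} w^(k*j) equals n if n | k, else 0.
Step 2: Here n = 27, k = 29
Step 3: Does n divide k? 27 | 29 -> False
Step 4: Sum = 0

0


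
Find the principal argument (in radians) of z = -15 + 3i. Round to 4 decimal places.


Step 1: z = -15 + 3i
Step 2: arg(z) = atan2(3, -15)
Step 3: arg(z) = 2.9442

2.9442


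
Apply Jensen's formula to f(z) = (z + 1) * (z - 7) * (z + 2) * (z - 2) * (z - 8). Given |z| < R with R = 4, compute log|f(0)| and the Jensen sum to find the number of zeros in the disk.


Jensen's formula: (1/2pi)*integral log|f(Re^it)|dt = log|f(0)| + sum_{|a_k|<R} log(R/|a_k|)
Step 1: f(0) = 1 * (-7) * 2 * (-2) * (-8) = -224
Step 2: log|f(0)| = log|-1| + log|7| + log|-2| + log|2| + log|8| = 5.4116
Step 3: Zeros inside |z| < 4: -1, -2, 2
Step 4: Jensen sum = log(4/1) + log(4/2) + log(4/2) = 2.7726
Step 5: n(R) = number of terms in the Jensen sum = count of zeros inside |z| < 4 = 3

3


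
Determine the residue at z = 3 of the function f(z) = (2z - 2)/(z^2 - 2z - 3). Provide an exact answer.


Step 1: Q(z) = z^2 - 2z - 3 = (z - 3)(z + 1)
Step 2: Q'(z) = 2z - 2
Step 3: Q'(3) = 4, P(3) = 4
Step 4: Res = P(3)/Q'(3) = 4/4 = 1

1


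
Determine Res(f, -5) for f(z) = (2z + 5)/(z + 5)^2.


Step 1: Pole of order 2 at z = -5
Step 2: Res = lim d/dz [(z + 5)^2 * f(z)] as z -> -5
Step 3: (z + 5)^2 * f(z) = 2z + 5
Step 4: d/dz[2z + 5] = 2

2


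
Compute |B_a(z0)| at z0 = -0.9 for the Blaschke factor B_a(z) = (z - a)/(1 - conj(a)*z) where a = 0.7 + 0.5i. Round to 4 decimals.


Step 1: Numerator z0 - a = -0.9 - (0.7 + 0.5i) = -1.6 - 0.5i
Step 2: Denominator 1 - conj(a)*z0 = 1 - (0.7 - 0.5i)*(-0.9) = 1.63 - 0.45i
Step 3: |z0 - a|^2 = (-1.6)^2 + (-0.5)^2 = 2.81; |1 - conj(a)*z0|^2 = 1.63^2 + (-0.45)^2 = 2.8594
Step 4: |B_a(-0.9)| = sqrt(2.81 / 2.8594) = sqrt(0.982724)
Step 5: = 0.9913

0.9913


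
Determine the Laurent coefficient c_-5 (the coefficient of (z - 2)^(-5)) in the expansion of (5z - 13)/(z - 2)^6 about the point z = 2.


Step 1: Write the numerator in powers of (z - 2): 5z - 13 = 5(z - 2) + (5*2 - 13) = 5(z - 2) - 3
Step 2: Divide by (z - 2)^6: f(z) = -3(z - 2)^(-6) + 5(z - 2)^(-5)
Step 3: This finite sum is the Laurent series of f about z = 2.
Step 4: Coefficient of (z - 2)^(-5) = coefficient of (z - 2) in the re-centred numerator = 5

5


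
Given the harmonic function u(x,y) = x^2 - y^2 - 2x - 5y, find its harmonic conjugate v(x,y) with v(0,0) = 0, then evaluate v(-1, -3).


Step 1: v_x = -u_y = 2y + 5
Step 2: v_y = u_x = 2x - 2
Step 3: v = 2xy + 5x - 2y + C
Step 4: v(0,0) = 0 => C = 0
Step 5: v(-1, -3) = 7

7


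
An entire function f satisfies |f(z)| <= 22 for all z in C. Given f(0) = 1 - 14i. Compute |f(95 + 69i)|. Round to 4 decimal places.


Step 1: By Liouville's theorem, a bounded entire function is constant.
Step 2: f(z) = f(0) = 1 - 14i for all z.
Step 3: |f(w)| = |1 - 14i| = sqrt(1 + 196)
Step 4: = 14.0357

14.0357


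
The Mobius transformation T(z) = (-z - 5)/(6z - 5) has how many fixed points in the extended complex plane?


Step 1: Fixed points satisfy T(z) = z
Step 2: 6z^2 - 4z + 5 = 0
Step 3: Discriminant = (-4)^2 - 4*6*5 = -104
Step 4: Number of fixed points = 2

2


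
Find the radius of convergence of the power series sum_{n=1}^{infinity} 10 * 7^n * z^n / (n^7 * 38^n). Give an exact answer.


Step 1: General term a_n = 10 * 7^n / (n^7 * 38^n)
Step 2: By the root test, |a_n|^(1/n) = 10^(1/n) * 7 / (n^(7/n) * 38) -> 7/38 as n -> infinity (since 10^(1/n) -> 1 and n^(7/n) -> 1)
Step 3: R = 1/lim|a_n|^(1/n) = 38/7

38/7


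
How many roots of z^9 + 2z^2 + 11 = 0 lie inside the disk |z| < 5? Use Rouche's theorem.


Step 1: On |z| = 5 the three terms have sizes |z^9| = 5^9 = 1953125, |2z^2| = 2*5^2 = 50, |11| = 11
Step 2: The dominant term is g(z) = z^9; let h(z) = 2z^2 + 11 so f = g + h
Step 3: On |z| = 5: |g| = 1953125 and |h| <= 50 + 11 = 61
Step 4: Since 1953125 > 61, |h| < |g| on |z| = 5, so by Rouche f has the same number of zeros as g inside |z| < 5
Step 5: g(z) = z^9 has 9 zeros (all at the origin) inside |z| < 5. Answer = 9

9


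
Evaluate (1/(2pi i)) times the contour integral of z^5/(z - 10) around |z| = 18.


Step 1: f(z) = z^5, a = 10 is inside |z| = 18
Step 2: By Cauchy integral formula: (1/(2pi*i)) * integral = f(a)
Step 3: f(10) = 10^5 = 100000

100000


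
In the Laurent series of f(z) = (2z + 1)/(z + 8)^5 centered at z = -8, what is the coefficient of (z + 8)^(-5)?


Step 1: Write the numerator in powers of (z + 8): 2z + 1 = 2(z + 8) + (2*(-8) + 1) = 2(z + 8) - 15
Step 2: Divide by (z + 8)^5: f(z) = -15(z + 8)^(-5) + 2(z + 8)^(-4)
Step 3: This finite sum is the Laurent series of f about z = -8.
Step 4: Coefficient of (z + 8)^(-5) = 2*(-8) + 1 = -15

-15


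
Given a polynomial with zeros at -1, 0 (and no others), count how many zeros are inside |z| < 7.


Step 1: Check each root:
  z = -1: |-1| = 1 < 7
  z = 0: |0| = 0 < 7
Step 2: Count = 2

2


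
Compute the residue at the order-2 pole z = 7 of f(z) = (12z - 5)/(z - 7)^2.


Step 1: Pole of order 2 at z = 7
Step 2: Res = lim d/dz [(z - 7)^2 * f(z)] as z -> 7
Step 3: (z - 7)^2 * f(z) = 12z - 5
Step 4: d/dz[12z - 5] = 12

12


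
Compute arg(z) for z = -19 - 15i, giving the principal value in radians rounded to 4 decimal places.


Step 1: z = -19 - 15i
Step 2: arg(z) = atan2(-15, -19)
Step 3: arg(z) = -2.4733

-2.4733


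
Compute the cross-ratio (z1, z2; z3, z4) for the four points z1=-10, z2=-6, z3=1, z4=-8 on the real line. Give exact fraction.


Step 1: (z1-z3)(z2-z4) = (-11) * 2 = -22
Step 2: (z1-z4)(z2-z3) = (-2) * (-7) = 14
Step 3: Cross-ratio = -22/14 = -11/7

-11/7


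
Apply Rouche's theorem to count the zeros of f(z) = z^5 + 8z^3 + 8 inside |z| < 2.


Step 1: On |z| = 2 the three terms have sizes |z^5| = 2^5 = 32, |8z^3| = 8*2^3 = 64, |8| = 8
Step 2: The dominant term is g(z) = 8z^3; let h(z) = z^5 + 8 so f = g + h
Step 3: On |z| = 2: |g| = 64 and |h| <= 32 + 8 = 40
Step 4: Since 64 > 40, |h| < |g| on |z| = 2, so by Rouche f has the same number of zeros as g inside |z| < 2
Step 5: g(z) = 8z^3 has 3 zeros (at the origin, multiplicity 3) inside |z| < 2. Answer = 3

3
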